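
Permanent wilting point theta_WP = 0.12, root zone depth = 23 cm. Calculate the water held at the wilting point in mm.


Step 1: Water (mm) = theta_WP * depth * 10
Step 2: Water = 0.12 * 23 * 10
Step 3: Water = 27.6 mm

27.6


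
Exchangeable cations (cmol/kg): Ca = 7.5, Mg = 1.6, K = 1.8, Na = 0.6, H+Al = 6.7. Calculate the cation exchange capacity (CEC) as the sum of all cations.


Step 1: CEC = Ca + Mg + K + Na + (H+Al)
Step 2: CEC = 7.5 + 1.6 + 1.8 + 0.6 + 6.7
Step 3: CEC = 18.2 cmol/kg

18.2


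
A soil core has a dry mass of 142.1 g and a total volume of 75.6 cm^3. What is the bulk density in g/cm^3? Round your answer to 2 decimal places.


Step 1: Identify the formula: BD = dry mass / volume
Step 2: Substitute values: BD = 142.1 / 75.6
Step 3: BD = 1.88 g/cm^3

1.88


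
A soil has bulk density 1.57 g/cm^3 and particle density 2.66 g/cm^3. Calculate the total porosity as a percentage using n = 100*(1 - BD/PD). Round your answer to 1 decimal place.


Step 1: Formula: n = 100 * (1 - BD / PD)
Step 2: n = 100 * (1 - 1.57 / 2.66)
Step 3: n = 100 * (1 - 0.59023)
Step 4: n = 41.0%

41.0


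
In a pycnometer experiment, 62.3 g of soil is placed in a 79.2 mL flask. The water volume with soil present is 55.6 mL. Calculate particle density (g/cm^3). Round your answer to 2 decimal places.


Step 1: Volume of solids = flask volume - water volume with soil
Step 2: V_solids = 79.2 - 55.6 = 23.6 mL
Step 3: Particle density = mass / V_solids = 62.3 / 23.6 = 2.64 g/cm^3

2.64


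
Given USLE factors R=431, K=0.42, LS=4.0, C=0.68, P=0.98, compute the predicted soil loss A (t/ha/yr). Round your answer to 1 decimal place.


Step 1: A = R * K * LS * C * P
Step 2: R * K = 431 * 0.42 = 181.02
Step 3: (R*K) * LS = 181.02 * 4.0 = 724.08
Step 4: * C * P = 724.08 * 0.68 * 0.98 = 482.5
Step 5: A = 482.5 t/(ha*yr)

482.5


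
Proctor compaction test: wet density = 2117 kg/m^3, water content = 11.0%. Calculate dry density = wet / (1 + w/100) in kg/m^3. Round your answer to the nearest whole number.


Step 1: Dry density = wet density / (1 + w/100)
Step 2: Dry density = 2117 / (1 + 11.0/100)
Step 3: Dry density = 2117 / 1.11
Step 4: Dry density = 1907 kg/m^3

1907


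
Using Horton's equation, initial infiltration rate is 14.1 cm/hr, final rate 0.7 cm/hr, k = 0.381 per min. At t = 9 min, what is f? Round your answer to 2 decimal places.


Step 1: f = fc + (f0 - fc) * exp(-k * t)
Step 2: exp(-0.381 * 9) = 0.032419
Step 3: f = 0.7 + (14.1 - 0.7) * 0.032419
Step 4: f = 0.7 + 13.4 * 0.032419
Step 5: f = 1.13 cm/hr

1.13


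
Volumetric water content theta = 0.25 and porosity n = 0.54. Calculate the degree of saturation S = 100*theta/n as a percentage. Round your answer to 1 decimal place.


Step 1: S = 100 * theta_v / n
Step 2: S = 100 * 0.25 / 0.54
Step 3: S = 46.3%

46.3


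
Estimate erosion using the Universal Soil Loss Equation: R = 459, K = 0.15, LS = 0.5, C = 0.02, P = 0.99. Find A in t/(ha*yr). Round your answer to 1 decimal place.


Step 1: A = R * K * LS * C * P
Step 2: R * K = 459 * 0.15 = 68.85
Step 3: (R*K) * LS = 68.85 * 0.5 = 34.425
Step 4: * C * P = 34.425 * 0.02 * 0.99 = 0.7
Step 5: A = 0.7 t/(ha*yr)

0.7


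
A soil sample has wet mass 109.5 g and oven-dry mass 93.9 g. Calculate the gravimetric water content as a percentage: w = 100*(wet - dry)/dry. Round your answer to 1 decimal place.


Step 1: Water mass = wet - dry = 109.5 - 93.9 = 15.6 g
Step 2: w = 100 * water mass / dry mass
Step 3: w = 100 * 15.6 / 93.9 = 16.6%

16.6


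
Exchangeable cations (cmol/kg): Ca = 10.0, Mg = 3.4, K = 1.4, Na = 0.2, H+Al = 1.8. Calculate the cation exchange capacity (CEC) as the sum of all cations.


Step 1: CEC = Ca + Mg + K + Na + (H+Al)
Step 2: CEC = 10.0 + 3.4 + 1.4 + 0.2 + 1.8
Step 3: CEC = 16.8 cmol/kg

16.8


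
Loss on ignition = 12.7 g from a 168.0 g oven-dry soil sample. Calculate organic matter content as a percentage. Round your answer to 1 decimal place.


Step 1: OM% = 100 * LOI / sample mass
Step 2: OM = 100 * 12.7 / 168.0
Step 3: OM = 7.6%

7.6


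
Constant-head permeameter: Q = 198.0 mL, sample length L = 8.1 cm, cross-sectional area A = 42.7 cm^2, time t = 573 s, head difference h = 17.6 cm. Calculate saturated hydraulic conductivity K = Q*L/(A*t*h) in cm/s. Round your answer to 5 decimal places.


Step 1: K = Q * L / (A * t * h)
Step 2: Numerator = 198.0 * 8.1 = 1603.8
Step 3: Denominator = 42.7 * 573 * 17.6 = 430620.96
Step 4: K = 1603.8 / 430620.96 = 0.00372 cm/s

0.00372


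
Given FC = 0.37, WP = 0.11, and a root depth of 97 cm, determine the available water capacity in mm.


Step 1: Available water = (FC - WP) * depth * 10
Step 2: AW = (0.37 - 0.11) * 97 * 10
Step 3: AW = 0.26 * 97 * 10
Step 4: AW = 252.2 mm

252.2


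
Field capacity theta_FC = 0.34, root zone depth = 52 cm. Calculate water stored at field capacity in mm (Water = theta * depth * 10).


Step 1: Water (mm) = theta_FC * depth (cm) * 10
Step 2: Water = 0.34 * 52 * 10
Step 3: Water = 176.8 mm

176.8


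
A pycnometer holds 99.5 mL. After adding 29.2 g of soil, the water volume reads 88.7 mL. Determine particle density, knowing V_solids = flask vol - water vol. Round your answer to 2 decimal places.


Step 1: Volume of solids = flask volume - water volume with soil
Step 2: V_solids = 99.5 - 88.7 = 10.8 mL
Step 3: Particle density = mass / V_solids = 29.2 / 10.8 = 2.7 g/cm^3

2.7


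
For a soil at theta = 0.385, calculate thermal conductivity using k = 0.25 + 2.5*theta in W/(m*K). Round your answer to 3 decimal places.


Step 1: k = 0.25 + 2.5 * theta
Step 2: k = 0.25 + 2.5 * 0.385
Step 3: k = 0.25 + 0.963
Step 4: k = 1.213 W/(m*K)

1.213


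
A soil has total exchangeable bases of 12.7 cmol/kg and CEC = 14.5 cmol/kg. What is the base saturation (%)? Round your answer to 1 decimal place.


Step 1: BS = 100 * (sum of bases) / CEC
Step 2: BS = 100 * 12.7 / 14.5
Step 3: BS = 87.6%

87.6


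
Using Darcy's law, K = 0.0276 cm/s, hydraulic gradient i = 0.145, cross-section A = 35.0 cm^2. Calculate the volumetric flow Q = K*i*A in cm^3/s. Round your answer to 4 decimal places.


Step 1: Apply Darcy's law: Q = K * i * A
Step 2: Q = 0.0276 * 0.145 * 35.0
Step 3: Q = 0.1401 cm^3/s

0.1401


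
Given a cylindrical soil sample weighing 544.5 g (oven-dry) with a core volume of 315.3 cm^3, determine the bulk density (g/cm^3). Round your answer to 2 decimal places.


Step 1: Identify the formula: BD = dry mass / volume
Step 2: Substitute values: BD = 544.5 / 315.3
Step 3: BD = 1.73 g/cm^3

1.73


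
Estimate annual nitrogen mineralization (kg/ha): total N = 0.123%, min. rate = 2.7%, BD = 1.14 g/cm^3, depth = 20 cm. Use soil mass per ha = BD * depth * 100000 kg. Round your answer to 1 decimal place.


Step 1: Soil mass per ha = BD * depth * 100000 = 1.14 * 20 * 100000 = 2280000 kg
Step 2: Total N pool = soil mass * N%/100 = 2280000 * 0.123/100 = 2804.4 kg/ha
Step 3: N mineralized = N pool * rate%/100 = 2804.4 * 2.7/100 = 75.7 kg/ha/yr

75.7


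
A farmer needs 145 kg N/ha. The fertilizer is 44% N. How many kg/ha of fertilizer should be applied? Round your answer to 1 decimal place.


Step 1: Fertilizer rate = target N / (N content / 100)
Step 2: Rate = 145 / (44 / 100)
Step 3: Rate = 145 / 0.44
Step 4: Rate = 329.5 kg/ha

329.5


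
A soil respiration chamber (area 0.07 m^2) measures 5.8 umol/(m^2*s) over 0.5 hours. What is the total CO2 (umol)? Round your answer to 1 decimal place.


Step 1: Convert time to seconds: 0.5 hr * 3600 = 1800.0 s
Step 2: Total = flux * area * time_s
Step 3: Total = 5.8 * 0.07 * 1800.0
Step 4: Total = 730.8 umol

730.8


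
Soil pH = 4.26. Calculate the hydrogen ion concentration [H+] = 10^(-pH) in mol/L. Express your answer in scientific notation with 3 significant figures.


Step 1: [H+] = 10^(-pH)
Step 2: [H+] = 10^(-4.26)
Step 3: [H+] = 5.50e-05 mol/L

5.50e-05


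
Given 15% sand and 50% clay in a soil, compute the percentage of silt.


Step 1: sand + silt + clay = 100%
Step 2: silt = 100 - sand - clay
Step 3: silt = 100 - 15 - 50
Step 4: silt = 35%

35


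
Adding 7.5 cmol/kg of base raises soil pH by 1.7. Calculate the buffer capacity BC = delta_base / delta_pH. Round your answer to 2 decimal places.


Step 1: BC = change in base / change in pH
Step 2: BC = 7.5 / 1.7
Step 3: BC = 4.41 cmol/(kg*pH unit)

4.41


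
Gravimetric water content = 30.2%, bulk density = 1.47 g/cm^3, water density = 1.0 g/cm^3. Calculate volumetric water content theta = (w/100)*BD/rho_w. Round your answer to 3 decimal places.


Step 1: theta = (w / 100) * BD / rho_w
Step 2: theta = (30.2 / 100) * 1.47 / 1.0
Step 3: theta = 0.302 * 1.47
Step 4: theta = 0.444

0.444


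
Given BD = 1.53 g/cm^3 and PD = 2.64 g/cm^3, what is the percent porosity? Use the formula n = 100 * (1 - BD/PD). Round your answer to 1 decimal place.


Step 1: Formula: n = 100 * (1 - BD / PD)
Step 2: n = 100 * (1 - 1.53 / 2.64)
Step 3: n = 100 * (1 - 0.57955)
Step 4: n = 42.0%

42.0


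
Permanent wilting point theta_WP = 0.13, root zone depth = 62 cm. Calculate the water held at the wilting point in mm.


Step 1: Water (mm) = theta_WP * depth * 10
Step 2: Water = 0.13 * 62 * 10
Step 3: Water = 80.6 mm

80.6


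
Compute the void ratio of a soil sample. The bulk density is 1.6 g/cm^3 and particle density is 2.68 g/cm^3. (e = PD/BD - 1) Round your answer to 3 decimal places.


Step 1: e = PD / BD - 1
Step 2: e = 2.68 / 1.6 - 1
Step 3: e = 1.675 - 1
Step 4: e = 0.675

0.675


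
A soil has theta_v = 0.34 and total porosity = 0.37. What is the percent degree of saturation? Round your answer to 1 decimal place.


Step 1: S = 100 * theta_v / n
Step 2: S = 100 * 0.34 / 0.37
Step 3: S = 91.9%

91.9


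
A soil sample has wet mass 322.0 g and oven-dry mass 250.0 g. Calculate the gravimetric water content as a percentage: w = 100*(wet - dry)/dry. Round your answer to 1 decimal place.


Step 1: Water mass = wet - dry = 322.0 - 250.0 = 72.0 g
Step 2: w = 100 * water mass / dry mass
Step 3: w = 100 * 72.0 / 250.0 = 28.8%

28.8


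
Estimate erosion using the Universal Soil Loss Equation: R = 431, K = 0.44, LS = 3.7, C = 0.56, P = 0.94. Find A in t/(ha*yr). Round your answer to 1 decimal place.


Step 1: A = R * K * LS * C * P
Step 2: R * K = 431 * 0.44 = 189.64
Step 3: (R*K) * LS = 189.64 * 3.7 = 701.668
Step 4: * C * P = 701.668 * 0.56 * 0.94 = 369.4
Step 5: A = 369.4 t/(ha*yr)

369.4


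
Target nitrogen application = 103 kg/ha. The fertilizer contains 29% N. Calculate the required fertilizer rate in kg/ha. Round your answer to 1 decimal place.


Step 1: Fertilizer rate = target N / (N content / 100)
Step 2: Rate = 103 / (29 / 100)
Step 3: Rate = 103 / 0.29
Step 4: Rate = 355.2 kg/ha

355.2


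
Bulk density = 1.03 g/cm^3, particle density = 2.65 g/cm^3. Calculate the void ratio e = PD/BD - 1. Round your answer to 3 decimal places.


Step 1: e = PD / BD - 1
Step 2: e = 2.65 / 1.03 - 1
Step 3: e = 2.57282 - 1
Step 4: e = 1.573

1.573


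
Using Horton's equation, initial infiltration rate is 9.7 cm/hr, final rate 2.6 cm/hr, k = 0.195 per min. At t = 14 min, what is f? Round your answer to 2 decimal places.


Step 1: f = fc + (f0 - fc) * exp(-k * t)
Step 2: exp(-0.195 * 14) = 0.065219
Step 3: f = 2.6 + (9.7 - 2.6) * 0.065219
Step 4: f = 2.6 + 7.1 * 0.065219
Step 5: f = 3.06 cm/hr

3.06


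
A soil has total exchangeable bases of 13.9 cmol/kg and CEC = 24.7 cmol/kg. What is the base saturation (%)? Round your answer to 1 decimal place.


Step 1: BS = 100 * (sum of bases) / CEC
Step 2: BS = 100 * 13.9 / 24.7
Step 3: BS = 56.3%

56.3


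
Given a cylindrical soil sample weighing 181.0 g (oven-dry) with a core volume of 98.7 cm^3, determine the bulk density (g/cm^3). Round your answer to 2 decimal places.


Step 1: Identify the formula: BD = dry mass / volume
Step 2: Substitute values: BD = 181.0 / 98.7
Step 3: BD = 1.83 g/cm^3

1.83


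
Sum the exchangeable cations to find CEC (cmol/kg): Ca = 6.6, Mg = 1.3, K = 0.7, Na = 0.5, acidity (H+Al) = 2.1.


Step 1: CEC = Ca + Mg + K + Na + (H+Al)
Step 2: CEC = 6.6 + 1.3 + 0.7 + 0.5 + 2.1
Step 3: CEC = 11.2 cmol/kg

11.2


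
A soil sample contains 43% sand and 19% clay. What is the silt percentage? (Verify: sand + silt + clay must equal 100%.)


Step 1: sand + silt + clay = 100%
Step 2: silt = 100 - sand - clay
Step 3: silt = 100 - 43 - 19
Step 4: silt = 38%

38


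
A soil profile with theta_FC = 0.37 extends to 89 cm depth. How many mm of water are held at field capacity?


Step 1: Water (mm) = theta_FC * depth (cm) * 10
Step 2: Water = 0.37 * 89 * 10
Step 3: Water = 329.3 mm

329.3


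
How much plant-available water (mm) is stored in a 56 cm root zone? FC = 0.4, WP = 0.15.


Step 1: Available water = (FC - WP) * depth * 10
Step 2: AW = (0.4 - 0.15) * 56 * 10
Step 3: AW = 0.25 * 56 * 10
Step 4: AW = 140.0 mm

140.0


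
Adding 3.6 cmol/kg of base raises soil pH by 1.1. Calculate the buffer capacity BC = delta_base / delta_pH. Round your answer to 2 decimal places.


Step 1: BC = change in base / change in pH
Step 2: BC = 3.6 / 1.1
Step 3: BC = 3.27 cmol/(kg*pH unit)

3.27


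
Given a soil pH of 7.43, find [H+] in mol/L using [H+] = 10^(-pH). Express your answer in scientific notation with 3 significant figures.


Step 1: [H+] = 10^(-pH)
Step 2: [H+] = 10^(-7.43)
Step 3: [H+] = 3.72e-08 mol/L

3.72e-08


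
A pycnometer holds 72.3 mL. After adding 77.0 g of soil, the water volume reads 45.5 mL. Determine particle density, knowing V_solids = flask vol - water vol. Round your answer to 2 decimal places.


Step 1: Volume of solids = flask volume - water volume with soil
Step 2: V_solids = 72.3 - 45.5 = 26.8 mL
Step 3: Particle density = mass / V_solids = 77.0 / 26.8 = 2.87 g/cm^3

2.87


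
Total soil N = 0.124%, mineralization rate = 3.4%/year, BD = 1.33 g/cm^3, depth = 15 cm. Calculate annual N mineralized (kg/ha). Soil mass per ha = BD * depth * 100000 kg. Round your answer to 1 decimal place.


Step 1: Soil mass per ha = BD * depth * 100000 = 1.33 * 15 * 100000 = 1995000 kg
Step 2: Total N pool = soil mass * N%/100 = 1995000 * 0.124/100 = 2473.8 kg/ha
Step 3: N mineralized = N pool * rate%/100 = 2473.8 * 3.4/100 = 84.1 kg/ha/yr

84.1


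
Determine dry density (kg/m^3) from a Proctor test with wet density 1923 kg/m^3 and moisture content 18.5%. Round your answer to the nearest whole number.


Step 1: Dry density = wet density / (1 + w/100)
Step 2: Dry density = 1923 / (1 + 18.5/100)
Step 3: Dry density = 1923 / 1.185
Step 4: Dry density = 1623 kg/m^3

1623


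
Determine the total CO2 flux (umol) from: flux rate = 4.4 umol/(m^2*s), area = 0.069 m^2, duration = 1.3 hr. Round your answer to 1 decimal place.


Step 1: Convert time to seconds: 1.3 hr * 3600 = 4680.0 s
Step 2: Total = flux * area * time_s
Step 3: Total = 4.4 * 0.069 * 4680.0
Step 4: Total = 1420.8 umol

1420.8


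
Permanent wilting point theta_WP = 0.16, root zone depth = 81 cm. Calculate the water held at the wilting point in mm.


Step 1: Water (mm) = theta_WP * depth * 10
Step 2: Water = 0.16 * 81 * 10
Step 3: Water = 129.6 mm

129.6


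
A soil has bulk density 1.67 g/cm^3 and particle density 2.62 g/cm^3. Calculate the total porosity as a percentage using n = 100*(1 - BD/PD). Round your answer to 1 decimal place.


Step 1: Formula: n = 100 * (1 - BD / PD)
Step 2: n = 100 * (1 - 1.67 / 2.62)
Step 3: n = 100 * (1 - 0.6374)
Step 4: n = 36.3%

36.3


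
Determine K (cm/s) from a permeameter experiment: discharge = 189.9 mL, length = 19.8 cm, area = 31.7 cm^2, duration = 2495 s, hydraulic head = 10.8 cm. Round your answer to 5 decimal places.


Step 1: K = Q * L / (A * t * h)
Step 2: Numerator = 189.9 * 19.8 = 3760.02
Step 3: Denominator = 31.7 * 2495 * 10.8 = 854188.2
Step 4: K = 3760.02 / 854188.2 = 0.0044 cm/s

0.0044


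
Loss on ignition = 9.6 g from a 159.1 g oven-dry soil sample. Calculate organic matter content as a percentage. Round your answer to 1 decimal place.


Step 1: OM% = 100 * LOI / sample mass
Step 2: OM = 100 * 9.6 / 159.1
Step 3: OM = 6.0%

6.0


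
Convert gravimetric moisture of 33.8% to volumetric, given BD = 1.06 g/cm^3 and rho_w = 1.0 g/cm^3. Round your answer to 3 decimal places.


Step 1: theta = (w / 100) * BD / rho_w
Step 2: theta = (33.8 / 100) * 1.06 / 1.0
Step 3: theta = 0.338 * 1.06
Step 4: theta = 0.358

0.358


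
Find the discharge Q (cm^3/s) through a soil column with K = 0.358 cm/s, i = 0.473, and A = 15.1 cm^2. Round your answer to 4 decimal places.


Step 1: Apply Darcy's law: Q = K * i * A
Step 2: Q = 0.358 * 0.473 * 15.1
Step 3: Q = 2.5569 cm^3/s

2.5569


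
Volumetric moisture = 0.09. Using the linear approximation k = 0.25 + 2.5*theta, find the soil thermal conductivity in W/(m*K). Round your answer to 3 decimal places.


Step 1: k = 0.25 + 2.5 * theta
Step 2: k = 0.25 + 2.5 * 0.09
Step 3: k = 0.25 + 0.225
Step 4: k = 0.475 W/(m*K)

0.475


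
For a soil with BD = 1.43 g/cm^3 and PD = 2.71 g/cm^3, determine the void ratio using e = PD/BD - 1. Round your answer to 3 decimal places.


Step 1: e = PD / BD - 1
Step 2: e = 2.71 / 1.43 - 1
Step 3: e = 1.8951 - 1
Step 4: e = 0.895

0.895


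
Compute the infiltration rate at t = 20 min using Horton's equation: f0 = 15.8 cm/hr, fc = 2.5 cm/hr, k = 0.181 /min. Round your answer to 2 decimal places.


Step 1: f = fc + (f0 - fc) * exp(-k * t)
Step 2: exp(-0.181 * 20) = 0.026783
Step 3: f = 2.5 + (15.8 - 2.5) * 0.026783
Step 4: f = 2.5 + 13.3 * 0.026783
Step 5: f = 2.86 cm/hr

2.86


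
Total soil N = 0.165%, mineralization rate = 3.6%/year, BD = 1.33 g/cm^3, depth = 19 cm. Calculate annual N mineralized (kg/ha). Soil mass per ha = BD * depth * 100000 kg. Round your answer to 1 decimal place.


Step 1: Soil mass per ha = BD * depth * 100000 = 1.33 * 19 * 100000 = 2527000 kg
Step 2: Total N pool = soil mass * N%/100 = 2527000 * 0.165/100 = 4169.55 kg/ha
Step 3: N mineralized = N pool * rate%/100 = 4169.55 * 3.6/100 = 150.1 kg/ha/yr

150.1


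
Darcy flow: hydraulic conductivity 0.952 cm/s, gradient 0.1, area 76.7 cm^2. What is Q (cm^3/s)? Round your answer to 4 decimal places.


Step 1: Apply Darcy's law: Q = K * i * A
Step 2: Q = 0.952 * 0.1 * 76.7
Step 3: Q = 7.3018 cm^3/s

7.3018


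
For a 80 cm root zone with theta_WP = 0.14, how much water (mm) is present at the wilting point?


Step 1: Water (mm) = theta_WP * depth * 10
Step 2: Water = 0.14 * 80 * 10
Step 3: Water = 112.0 mm

112.0


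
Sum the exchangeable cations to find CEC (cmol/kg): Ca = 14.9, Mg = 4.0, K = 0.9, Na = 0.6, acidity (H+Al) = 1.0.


Step 1: CEC = Ca + Mg + K + Na + (H+Al)
Step 2: CEC = 14.9 + 4.0 + 0.9 + 0.6 + 1.0
Step 3: CEC = 21.4 cmol/kg

21.4


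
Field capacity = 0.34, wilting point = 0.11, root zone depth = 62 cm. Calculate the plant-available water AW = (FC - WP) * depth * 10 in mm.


Step 1: Available water = (FC - WP) * depth * 10
Step 2: AW = (0.34 - 0.11) * 62 * 10
Step 3: AW = 0.23 * 62 * 10
Step 4: AW = 142.6 mm

142.6


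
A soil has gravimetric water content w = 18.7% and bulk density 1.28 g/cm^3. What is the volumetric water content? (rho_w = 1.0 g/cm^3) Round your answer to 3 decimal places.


Step 1: theta = (w / 100) * BD / rho_w
Step 2: theta = (18.7 / 100) * 1.28 / 1.0
Step 3: theta = 0.187 * 1.28
Step 4: theta = 0.239

0.239


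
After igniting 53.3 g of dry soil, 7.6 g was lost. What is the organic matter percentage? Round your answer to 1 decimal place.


Step 1: OM% = 100 * LOI / sample mass
Step 2: OM = 100 * 7.6 / 53.3
Step 3: OM = 14.3%

14.3


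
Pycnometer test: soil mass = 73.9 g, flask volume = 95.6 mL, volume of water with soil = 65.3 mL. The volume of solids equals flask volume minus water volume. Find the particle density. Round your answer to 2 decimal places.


Step 1: Volume of solids = flask volume - water volume with soil
Step 2: V_solids = 95.6 - 65.3 = 30.3 mL
Step 3: Particle density = mass / V_solids = 73.9 / 30.3 = 2.44 g/cm^3

2.44


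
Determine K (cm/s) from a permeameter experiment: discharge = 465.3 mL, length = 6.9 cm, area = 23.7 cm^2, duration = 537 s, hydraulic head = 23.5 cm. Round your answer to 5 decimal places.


Step 1: K = Q * L / (A * t * h)
Step 2: Numerator = 465.3 * 6.9 = 3210.57
Step 3: Denominator = 23.7 * 537 * 23.5 = 299082.15
Step 4: K = 3210.57 / 299082.15 = 0.01073 cm/s

0.01073


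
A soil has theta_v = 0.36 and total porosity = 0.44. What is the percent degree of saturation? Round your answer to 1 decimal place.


Step 1: S = 100 * theta_v / n
Step 2: S = 100 * 0.36 / 0.44
Step 3: S = 81.8%

81.8


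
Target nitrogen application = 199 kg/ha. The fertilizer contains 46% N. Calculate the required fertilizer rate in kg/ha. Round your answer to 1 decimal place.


Step 1: Fertilizer rate = target N / (N content / 100)
Step 2: Rate = 199 / (46 / 100)
Step 3: Rate = 199 / 0.46
Step 4: Rate = 432.6 kg/ha

432.6


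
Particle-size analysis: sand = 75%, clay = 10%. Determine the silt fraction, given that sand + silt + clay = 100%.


Step 1: sand + silt + clay = 100%
Step 2: silt = 100 - sand - clay
Step 3: silt = 100 - 75 - 10
Step 4: silt = 15%

15


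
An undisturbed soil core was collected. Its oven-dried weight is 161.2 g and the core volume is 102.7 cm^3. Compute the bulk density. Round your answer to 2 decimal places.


Step 1: Identify the formula: BD = dry mass / volume
Step 2: Substitute values: BD = 161.2 / 102.7
Step 3: BD = 1.57 g/cm^3

1.57


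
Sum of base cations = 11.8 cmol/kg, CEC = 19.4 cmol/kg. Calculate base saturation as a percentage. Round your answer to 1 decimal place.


Step 1: BS = 100 * (sum of bases) / CEC
Step 2: BS = 100 * 11.8 / 19.4
Step 3: BS = 60.8%

60.8


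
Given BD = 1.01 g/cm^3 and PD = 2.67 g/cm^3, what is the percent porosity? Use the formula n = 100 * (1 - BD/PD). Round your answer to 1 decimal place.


Step 1: Formula: n = 100 * (1 - BD / PD)
Step 2: n = 100 * (1 - 1.01 / 2.67)
Step 3: n = 100 * (1 - 0.37828)
Step 4: n = 62.2%

62.2


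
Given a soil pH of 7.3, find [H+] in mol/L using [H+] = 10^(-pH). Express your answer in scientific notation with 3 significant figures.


Step 1: [H+] = 10^(-pH)
Step 2: [H+] = 10^(-7.3)
Step 3: [H+] = 5.01e-08 mol/L

5.01e-08


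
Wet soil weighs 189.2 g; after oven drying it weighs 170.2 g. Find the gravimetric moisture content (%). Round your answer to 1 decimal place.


Step 1: Water mass = wet - dry = 189.2 - 170.2 = 19.0 g
Step 2: w = 100 * water mass / dry mass
Step 3: w = 100 * 19.0 / 170.2 = 11.2%

11.2


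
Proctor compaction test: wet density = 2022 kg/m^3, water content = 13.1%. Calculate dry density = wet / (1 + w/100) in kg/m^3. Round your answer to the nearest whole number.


Step 1: Dry density = wet density / (1 + w/100)
Step 2: Dry density = 2022 / (1 + 13.1/100)
Step 3: Dry density = 2022 / 1.131
Step 4: Dry density = 1788 kg/m^3

1788


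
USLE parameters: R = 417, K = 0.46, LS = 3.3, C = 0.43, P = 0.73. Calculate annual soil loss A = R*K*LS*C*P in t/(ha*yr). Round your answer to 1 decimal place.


Step 1: A = R * K * LS * C * P
Step 2: R * K = 417 * 0.46 = 191.82
Step 3: (R*K) * LS = 191.82 * 3.3 = 633.006
Step 4: * C * P = 633.006 * 0.43 * 0.73 = 198.7
Step 5: A = 198.7 t/(ha*yr)

198.7


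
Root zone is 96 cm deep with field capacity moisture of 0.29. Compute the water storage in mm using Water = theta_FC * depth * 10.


Step 1: Water (mm) = theta_FC * depth (cm) * 10
Step 2: Water = 0.29 * 96 * 10
Step 3: Water = 278.4 mm

278.4


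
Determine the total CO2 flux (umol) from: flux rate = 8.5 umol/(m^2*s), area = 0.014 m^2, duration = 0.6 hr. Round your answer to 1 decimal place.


Step 1: Convert time to seconds: 0.6 hr * 3600 = 2160.0 s
Step 2: Total = flux * area * time_s
Step 3: Total = 8.5 * 0.014 * 2160.0
Step 4: Total = 257.0 umol

257.0


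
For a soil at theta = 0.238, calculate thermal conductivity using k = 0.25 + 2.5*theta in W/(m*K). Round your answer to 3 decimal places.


Step 1: k = 0.25 + 2.5 * theta
Step 2: k = 0.25 + 2.5 * 0.238
Step 3: k = 0.25 + 0.595
Step 4: k = 0.845 W/(m*K)

0.845


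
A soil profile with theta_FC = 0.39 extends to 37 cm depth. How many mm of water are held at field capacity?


Step 1: Water (mm) = theta_FC * depth (cm) * 10
Step 2: Water = 0.39 * 37 * 10
Step 3: Water = 144.3 mm

144.3


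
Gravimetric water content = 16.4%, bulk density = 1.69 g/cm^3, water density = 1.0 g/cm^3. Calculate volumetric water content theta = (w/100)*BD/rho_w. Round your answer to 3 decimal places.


Step 1: theta = (w / 100) * BD / rho_w
Step 2: theta = (16.4 / 100) * 1.69 / 1.0
Step 3: theta = 0.164 * 1.69
Step 4: theta = 0.277

0.277


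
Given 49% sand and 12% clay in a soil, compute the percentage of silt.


Step 1: sand + silt + clay = 100%
Step 2: silt = 100 - sand - clay
Step 3: silt = 100 - 49 - 12
Step 4: silt = 39%

39


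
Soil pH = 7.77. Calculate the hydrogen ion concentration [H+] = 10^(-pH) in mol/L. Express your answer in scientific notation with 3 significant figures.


Step 1: [H+] = 10^(-pH)
Step 2: [H+] = 10^(-7.77)
Step 3: [H+] = 1.70e-08 mol/L

1.70e-08


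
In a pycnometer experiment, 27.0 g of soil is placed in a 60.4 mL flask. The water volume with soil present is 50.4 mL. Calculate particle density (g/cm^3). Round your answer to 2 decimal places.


Step 1: Volume of solids = flask volume - water volume with soil
Step 2: V_solids = 60.4 - 50.4 = 10.0 mL
Step 3: Particle density = mass / V_solids = 27.0 / 10.0 = 2.7 g/cm^3

2.7


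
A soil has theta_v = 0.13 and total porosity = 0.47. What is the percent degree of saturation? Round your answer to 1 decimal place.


Step 1: S = 100 * theta_v / n
Step 2: S = 100 * 0.13 / 0.47
Step 3: S = 27.7%

27.7


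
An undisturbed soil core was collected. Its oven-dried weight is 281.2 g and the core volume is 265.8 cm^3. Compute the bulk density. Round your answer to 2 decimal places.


Step 1: Identify the formula: BD = dry mass / volume
Step 2: Substitute values: BD = 281.2 / 265.8
Step 3: BD = 1.06 g/cm^3

1.06


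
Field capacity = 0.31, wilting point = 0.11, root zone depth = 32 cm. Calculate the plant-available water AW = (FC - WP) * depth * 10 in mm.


Step 1: Available water = (FC - WP) * depth * 10
Step 2: AW = (0.31 - 0.11) * 32 * 10
Step 3: AW = 0.2 * 32 * 10
Step 4: AW = 64.0 mm

64.0


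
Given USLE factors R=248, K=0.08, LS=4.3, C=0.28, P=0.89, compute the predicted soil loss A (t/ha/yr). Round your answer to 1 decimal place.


Step 1: A = R * K * LS * C * P
Step 2: R * K = 248 * 0.08 = 19.84
Step 3: (R*K) * LS = 19.84 * 4.3 = 85.312
Step 4: * C * P = 85.312 * 0.28 * 0.89 = 21.3
Step 5: A = 21.3 t/(ha*yr)

21.3


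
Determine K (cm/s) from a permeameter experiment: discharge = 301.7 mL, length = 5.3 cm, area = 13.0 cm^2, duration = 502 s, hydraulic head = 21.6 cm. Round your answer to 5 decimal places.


Step 1: K = Q * L / (A * t * h)
Step 2: Numerator = 301.7 * 5.3 = 1599.01
Step 3: Denominator = 13.0 * 502 * 21.6 = 140961.6
Step 4: K = 1599.01 / 140961.6 = 0.01134 cm/s

0.01134


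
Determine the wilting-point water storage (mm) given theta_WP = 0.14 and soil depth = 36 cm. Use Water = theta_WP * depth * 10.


Step 1: Water (mm) = theta_WP * depth * 10
Step 2: Water = 0.14 * 36 * 10
Step 3: Water = 50.4 mm

50.4


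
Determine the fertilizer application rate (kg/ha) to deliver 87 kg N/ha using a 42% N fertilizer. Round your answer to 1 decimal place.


Step 1: Fertilizer rate = target N / (N content / 100)
Step 2: Rate = 87 / (42 / 100)
Step 3: Rate = 87 / 0.42
Step 4: Rate = 207.1 kg/ha

207.1


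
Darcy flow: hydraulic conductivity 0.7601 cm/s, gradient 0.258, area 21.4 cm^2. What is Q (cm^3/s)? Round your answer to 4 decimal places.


Step 1: Apply Darcy's law: Q = K * i * A
Step 2: Q = 0.7601 * 0.258 * 21.4
Step 3: Q = 4.1967 cm^3/s

4.1967


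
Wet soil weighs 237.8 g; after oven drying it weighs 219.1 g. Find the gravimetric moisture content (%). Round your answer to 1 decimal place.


Step 1: Water mass = wet - dry = 237.8 - 219.1 = 18.7 g
Step 2: w = 100 * water mass / dry mass
Step 3: w = 100 * 18.7 / 219.1 = 8.5%

8.5


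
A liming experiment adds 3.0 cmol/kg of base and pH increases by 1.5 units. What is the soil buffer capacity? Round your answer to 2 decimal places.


Step 1: BC = change in base / change in pH
Step 2: BC = 3.0 / 1.5
Step 3: BC = 2.0 cmol/(kg*pH unit)

2.0


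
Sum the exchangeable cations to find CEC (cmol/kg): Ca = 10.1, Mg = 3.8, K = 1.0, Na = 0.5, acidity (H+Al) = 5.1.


Step 1: CEC = Ca + Mg + K + Na + (H+Al)
Step 2: CEC = 10.1 + 3.8 + 1.0 + 0.5 + 5.1
Step 3: CEC = 20.5 cmol/kg

20.5


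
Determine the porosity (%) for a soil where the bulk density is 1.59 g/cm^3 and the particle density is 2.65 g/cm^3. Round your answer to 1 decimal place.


Step 1: Formula: n = 100 * (1 - BD / PD)
Step 2: n = 100 * (1 - 1.59 / 2.65)
Step 3: n = 100 * (1 - 0.6)
Step 4: n = 40.0%

40.0


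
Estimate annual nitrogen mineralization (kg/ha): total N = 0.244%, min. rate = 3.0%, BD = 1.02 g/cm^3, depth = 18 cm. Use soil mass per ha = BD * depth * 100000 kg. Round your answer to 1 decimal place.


Step 1: Soil mass per ha = BD * depth * 100000 = 1.02 * 18 * 100000 = 1836000 kg
Step 2: Total N pool = soil mass * N%/100 = 1836000 * 0.244/100 = 4479.84 kg/ha
Step 3: N mineralized = N pool * rate%/100 = 4479.84 * 3.0/100 = 134.4 kg/ha/yr

134.4


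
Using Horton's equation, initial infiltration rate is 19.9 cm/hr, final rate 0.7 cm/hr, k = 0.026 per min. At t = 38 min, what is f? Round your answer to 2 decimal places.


Step 1: f = fc + (f0 - fc) * exp(-k * t)
Step 2: exp(-0.026 * 38) = 0.372321
Step 3: f = 0.7 + (19.9 - 0.7) * 0.372321
Step 4: f = 0.7 + 19.2 * 0.372321
Step 5: f = 7.85 cm/hr

7.85


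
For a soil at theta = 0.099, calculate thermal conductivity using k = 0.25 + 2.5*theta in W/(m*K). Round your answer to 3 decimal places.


Step 1: k = 0.25 + 2.5 * theta
Step 2: k = 0.25 + 2.5 * 0.099
Step 3: k = 0.25 + 0.248
Step 4: k = 0.498 W/(m*K)

0.498


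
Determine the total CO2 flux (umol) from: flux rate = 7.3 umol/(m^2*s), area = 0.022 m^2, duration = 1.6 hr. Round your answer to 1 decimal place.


Step 1: Convert time to seconds: 1.6 hr * 3600 = 5760.0 s
Step 2: Total = flux * area * time_s
Step 3: Total = 7.3 * 0.022 * 5760.0
Step 4: Total = 925.1 umol

925.1


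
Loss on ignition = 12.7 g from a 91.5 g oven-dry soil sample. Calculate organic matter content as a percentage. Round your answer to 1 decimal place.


Step 1: OM% = 100 * LOI / sample mass
Step 2: OM = 100 * 12.7 / 91.5
Step 3: OM = 13.9%

13.9


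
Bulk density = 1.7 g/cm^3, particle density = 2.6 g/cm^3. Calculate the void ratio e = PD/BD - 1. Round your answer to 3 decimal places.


Step 1: e = PD / BD - 1
Step 2: e = 2.6 / 1.7 - 1
Step 3: e = 1.52941 - 1
Step 4: e = 0.529

0.529


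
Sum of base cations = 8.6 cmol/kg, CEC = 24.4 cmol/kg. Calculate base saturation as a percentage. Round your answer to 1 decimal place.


Step 1: BS = 100 * (sum of bases) / CEC
Step 2: BS = 100 * 8.6 / 24.4
Step 3: BS = 35.2%

35.2


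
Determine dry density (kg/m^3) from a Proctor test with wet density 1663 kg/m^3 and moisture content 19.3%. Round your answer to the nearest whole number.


Step 1: Dry density = wet density / (1 + w/100)
Step 2: Dry density = 1663 / (1 + 19.3/100)
Step 3: Dry density = 1663 / 1.193
Step 4: Dry density = 1394 kg/m^3

1394


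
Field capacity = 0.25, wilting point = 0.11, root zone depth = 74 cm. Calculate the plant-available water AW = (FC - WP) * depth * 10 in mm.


Step 1: Available water = (FC - WP) * depth * 10
Step 2: AW = (0.25 - 0.11) * 74 * 10
Step 3: AW = 0.14 * 74 * 10
Step 4: AW = 103.6 mm

103.6


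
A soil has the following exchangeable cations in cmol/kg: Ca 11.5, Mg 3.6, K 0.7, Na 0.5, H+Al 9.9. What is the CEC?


Step 1: CEC = Ca + Mg + K + Na + (H+Al)
Step 2: CEC = 11.5 + 3.6 + 0.7 + 0.5 + 9.9
Step 3: CEC = 26.2 cmol/kg

26.2


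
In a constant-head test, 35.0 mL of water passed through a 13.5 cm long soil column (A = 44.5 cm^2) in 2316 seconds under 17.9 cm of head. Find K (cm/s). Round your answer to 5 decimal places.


Step 1: K = Q * L / (A * t * h)
Step 2: Numerator = 35.0 * 13.5 = 472.5
Step 3: Denominator = 44.5 * 2316 * 17.9 = 1844809.8
Step 4: K = 472.5 / 1844809.8 = 0.00026 cm/s

0.00026


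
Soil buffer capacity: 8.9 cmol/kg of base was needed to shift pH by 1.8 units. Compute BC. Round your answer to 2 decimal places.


Step 1: BC = change in base / change in pH
Step 2: BC = 8.9 / 1.8
Step 3: BC = 4.94 cmol/(kg*pH unit)

4.94


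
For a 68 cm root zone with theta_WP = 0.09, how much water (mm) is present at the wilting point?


Step 1: Water (mm) = theta_WP * depth * 10
Step 2: Water = 0.09 * 68 * 10
Step 3: Water = 61.2 mm

61.2


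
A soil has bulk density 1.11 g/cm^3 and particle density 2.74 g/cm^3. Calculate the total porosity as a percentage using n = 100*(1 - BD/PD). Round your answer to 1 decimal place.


Step 1: Formula: n = 100 * (1 - BD / PD)
Step 2: n = 100 * (1 - 1.11 / 2.74)
Step 3: n = 100 * (1 - 0.40511)
Step 4: n = 59.5%

59.5


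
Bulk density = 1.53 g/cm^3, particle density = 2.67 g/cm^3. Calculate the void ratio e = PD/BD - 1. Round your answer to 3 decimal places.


Step 1: e = PD / BD - 1
Step 2: e = 2.67 / 1.53 - 1
Step 3: e = 1.7451 - 1
Step 4: e = 0.745

0.745


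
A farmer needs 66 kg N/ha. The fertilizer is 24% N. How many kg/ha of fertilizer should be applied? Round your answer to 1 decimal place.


Step 1: Fertilizer rate = target N / (N content / 100)
Step 2: Rate = 66 / (24 / 100)
Step 3: Rate = 66 / 0.24
Step 4: Rate = 275.0 kg/ha

275.0


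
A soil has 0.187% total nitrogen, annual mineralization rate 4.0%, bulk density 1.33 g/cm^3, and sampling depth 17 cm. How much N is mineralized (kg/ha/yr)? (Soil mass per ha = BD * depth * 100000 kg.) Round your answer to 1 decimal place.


Step 1: Soil mass per ha = BD * depth * 100000 = 1.33 * 17 * 100000 = 2261000 kg
Step 2: Total N pool = soil mass * N%/100 = 2261000 * 0.187/100 = 4228.07 kg/ha
Step 3: N mineralized = N pool * rate%/100 = 4228.07 * 4.0/100 = 169.1 kg/ha/yr

169.1


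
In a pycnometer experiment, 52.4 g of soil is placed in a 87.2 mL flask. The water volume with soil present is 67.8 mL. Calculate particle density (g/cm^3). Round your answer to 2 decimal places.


Step 1: Volume of solids = flask volume - water volume with soil
Step 2: V_solids = 87.2 - 67.8 = 19.4 mL
Step 3: Particle density = mass / V_solids = 52.4 / 19.4 = 2.7 g/cm^3

2.7


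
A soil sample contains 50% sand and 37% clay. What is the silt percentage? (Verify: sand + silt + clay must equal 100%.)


Step 1: sand + silt + clay = 100%
Step 2: silt = 100 - sand - clay
Step 3: silt = 100 - 50 - 37
Step 4: silt = 13%

13


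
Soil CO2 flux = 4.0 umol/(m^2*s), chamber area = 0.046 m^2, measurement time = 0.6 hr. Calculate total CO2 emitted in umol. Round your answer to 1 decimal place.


Step 1: Convert time to seconds: 0.6 hr * 3600 = 2160.0 s
Step 2: Total = flux * area * time_s
Step 3: Total = 4.0 * 0.046 * 2160.0
Step 4: Total = 397.4 umol

397.4


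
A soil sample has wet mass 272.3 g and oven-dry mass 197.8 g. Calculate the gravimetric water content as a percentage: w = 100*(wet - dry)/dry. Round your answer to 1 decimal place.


Step 1: Water mass = wet - dry = 272.3 - 197.8 = 74.5 g
Step 2: w = 100 * water mass / dry mass
Step 3: w = 100 * 74.5 / 197.8 = 37.7%

37.7


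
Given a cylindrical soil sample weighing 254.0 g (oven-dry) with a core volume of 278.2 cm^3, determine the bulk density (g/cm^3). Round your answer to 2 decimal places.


Step 1: Identify the formula: BD = dry mass / volume
Step 2: Substitute values: BD = 254.0 / 278.2
Step 3: BD = 0.91 g/cm^3

0.91


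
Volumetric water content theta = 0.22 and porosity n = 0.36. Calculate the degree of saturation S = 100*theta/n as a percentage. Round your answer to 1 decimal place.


Step 1: S = 100 * theta_v / n
Step 2: S = 100 * 0.22 / 0.36
Step 3: S = 61.1%

61.1


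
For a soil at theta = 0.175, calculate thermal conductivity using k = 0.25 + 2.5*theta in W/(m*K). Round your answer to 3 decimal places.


Step 1: k = 0.25 + 2.5 * theta
Step 2: k = 0.25 + 2.5 * 0.175
Step 3: k = 0.25 + 0.438
Step 4: k = 0.688 W/(m*K)

0.688


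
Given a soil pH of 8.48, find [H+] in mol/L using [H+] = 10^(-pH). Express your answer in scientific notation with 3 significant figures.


Step 1: [H+] = 10^(-pH)
Step 2: [H+] = 10^(-8.48)
Step 3: [H+] = 3.31e-09 mol/L

3.31e-09


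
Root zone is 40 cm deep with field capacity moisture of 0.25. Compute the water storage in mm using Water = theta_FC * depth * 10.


Step 1: Water (mm) = theta_FC * depth (cm) * 10
Step 2: Water = 0.25 * 40 * 10
Step 3: Water = 100.0 mm

100.0


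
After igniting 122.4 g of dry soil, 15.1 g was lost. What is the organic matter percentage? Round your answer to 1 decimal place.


Step 1: OM% = 100 * LOI / sample mass
Step 2: OM = 100 * 15.1 / 122.4
Step 3: OM = 12.3%

12.3


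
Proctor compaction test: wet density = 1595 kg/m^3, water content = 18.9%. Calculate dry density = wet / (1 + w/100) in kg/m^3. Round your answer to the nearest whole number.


Step 1: Dry density = wet density / (1 + w/100)
Step 2: Dry density = 1595 / (1 + 18.9/100)
Step 3: Dry density = 1595 / 1.189
Step 4: Dry density = 1341 kg/m^3

1341


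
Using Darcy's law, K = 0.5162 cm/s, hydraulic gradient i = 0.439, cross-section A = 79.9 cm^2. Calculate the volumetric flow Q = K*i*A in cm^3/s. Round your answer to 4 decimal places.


Step 1: Apply Darcy's law: Q = K * i * A
Step 2: Q = 0.5162 * 0.439 * 79.9
Step 3: Q = 18.1063 cm^3/s

18.1063


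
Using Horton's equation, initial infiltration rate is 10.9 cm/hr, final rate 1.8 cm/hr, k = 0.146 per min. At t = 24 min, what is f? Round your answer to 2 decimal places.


Step 1: f = fc + (f0 - fc) * exp(-k * t)
Step 2: exp(-0.146 * 24) = 0.030077
Step 3: f = 1.8 + (10.9 - 1.8) * 0.030077
Step 4: f = 1.8 + 9.1 * 0.030077
Step 5: f = 2.07 cm/hr

2.07


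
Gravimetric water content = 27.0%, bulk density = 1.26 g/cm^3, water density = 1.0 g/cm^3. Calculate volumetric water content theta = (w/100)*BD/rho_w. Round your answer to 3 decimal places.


Step 1: theta = (w / 100) * BD / rho_w
Step 2: theta = (27.0 / 100) * 1.26 / 1.0
Step 3: theta = 0.27 * 1.26
Step 4: theta = 0.34

0.34


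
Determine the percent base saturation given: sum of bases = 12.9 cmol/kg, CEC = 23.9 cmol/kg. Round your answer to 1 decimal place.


Step 1: BS = 100 * (sum of bases) / CEC
Step 2: BS = 100 * 12.9 / 23.9
Step 3: BS = 54.0%

54.0


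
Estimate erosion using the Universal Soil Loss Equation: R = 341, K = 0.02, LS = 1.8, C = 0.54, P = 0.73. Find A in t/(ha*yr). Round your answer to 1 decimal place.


Step 1: A = R * K * LS * C * P
Step 2: R * K = 341 * 0.02 = 6.82
Step 3: (R*K) * LS = 6.82 * 1.8 = 12.276
Step 4: * C * P = 12.276 * 0.54 * 0.73 = 4.8
Step 5: A = 4.8 t/(ha*yr)

4.8


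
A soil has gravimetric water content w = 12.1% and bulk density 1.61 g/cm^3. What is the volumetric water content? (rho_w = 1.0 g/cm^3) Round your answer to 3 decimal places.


Step 1: theta = (w / 100) * BD / rho_w
Step 2: theta = (12.1 / 100) * 1.61 / 1.0
Step 3: theta = 0.121 * 1.61
Step 4: theta = 0.195

0.195


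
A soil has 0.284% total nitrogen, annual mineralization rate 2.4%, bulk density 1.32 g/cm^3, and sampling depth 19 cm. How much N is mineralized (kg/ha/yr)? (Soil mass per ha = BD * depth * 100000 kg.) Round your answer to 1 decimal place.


Step 1: Soil mass per ha = BD * depth * 100000 = 1.32 * 19 * 100000 = 2508000 kg
Step 2: Total N pool = soil mass * N%/100 = 2508000 * 0.284/100 = 7122.72 kg/ha
Step 3: N mineralized = N pool * rate%/100 = 7122.72 * 2.4/100 = 170.9 kg/ha/yr

170.9
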